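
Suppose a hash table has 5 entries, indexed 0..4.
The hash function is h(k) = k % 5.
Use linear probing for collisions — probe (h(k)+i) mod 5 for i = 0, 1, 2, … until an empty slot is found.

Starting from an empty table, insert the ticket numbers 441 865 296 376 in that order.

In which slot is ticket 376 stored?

Insert 441: h=1, slot 1 empty → index 1.
Insert 865: h=0, slot 0 empty → index 0.
Insert 296: h=1, slot 1 occupied → index 2.
Insert 376: h=1, slots 1,2 occupied → index 3.
Table: [865, 441, 296, 376, —]

3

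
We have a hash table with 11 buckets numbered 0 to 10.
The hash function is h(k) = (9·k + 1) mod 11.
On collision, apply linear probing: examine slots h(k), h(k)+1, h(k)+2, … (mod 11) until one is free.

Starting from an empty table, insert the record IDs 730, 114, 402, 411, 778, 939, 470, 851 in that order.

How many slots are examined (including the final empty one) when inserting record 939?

730: h=4 => slot 4
114: h=4, probe 4,5 => slot 5
402: h=0 => slot 0
411: h=4, probe 4,5,6 => slot 6
778: h=7 => slot 7
939: h=4, probe 4,5,6,7,8 => slot 8
470: h=7, probe 7,8,9 => slot 9
851: h=4, probe 4,5,6,7,8,9,10 => slot 10
Table: [402, ., ., ., 730, 114, 411, 778, 939, 470, 851]

5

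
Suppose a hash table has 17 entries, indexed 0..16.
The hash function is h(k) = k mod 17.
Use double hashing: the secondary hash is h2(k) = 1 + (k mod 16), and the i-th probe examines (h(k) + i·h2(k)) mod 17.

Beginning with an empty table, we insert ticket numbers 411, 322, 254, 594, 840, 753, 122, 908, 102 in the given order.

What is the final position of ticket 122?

8

Insert 411: h=3, slot 3 empty -> index 3.
Insert 322: h=16, slot 16 empty -> index 16.
Insert 254: h=16, h2=15, slot 16 occupied -> index 14.
Insert 594: h=16, h2=3, slot 16 occupied -> index 2.
Insert 840: h=7, slot 7 empty -> index 7.
Insert 753: h=5, slot 5 empty -> index 5.
Insert 122: h=3, h2=11, slots 3,14 occupied -> index 8.
Insert 908: h=7, h2=13, slots 7,3,16 occupied -> index 12.
Insert 102: h=0, slot 0 empty -> index 0.
Table: [102, ., 594, 411, ., 753, ., 840, 122, ., ., ., 908, ., 254, ., 322]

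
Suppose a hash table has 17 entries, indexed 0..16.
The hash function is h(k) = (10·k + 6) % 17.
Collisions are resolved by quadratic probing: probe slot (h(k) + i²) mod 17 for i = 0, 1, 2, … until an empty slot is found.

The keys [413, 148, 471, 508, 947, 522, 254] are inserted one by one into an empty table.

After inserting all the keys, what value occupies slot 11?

Insert 413: h=5, slot 5 empty => index 5.
Insert 148: h=7, slot 7 empty => index 7.
Insert 471: h=7, slot 7 occupied => index 8.
Insert 508: h=3, slot 3 empty => index 3.
Insert 947: h=7, slots 7,8 occupied => index 11.
Insert 522: h=7, slots 7,8,11 occupied => index 16.
Insert 254: h=13, slot 13 empty => index 13.
Table: [., ., ., 508, ., 413, ., 148, 471, ., ., 947, ., 254, ., ., 522]

947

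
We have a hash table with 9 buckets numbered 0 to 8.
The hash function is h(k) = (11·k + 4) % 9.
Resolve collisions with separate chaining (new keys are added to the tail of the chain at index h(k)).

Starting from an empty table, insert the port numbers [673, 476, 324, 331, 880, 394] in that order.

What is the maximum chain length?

Insert 673: h=0, bucket 0 empty -> new chain.
Insert 476: h=2, bucket 2 empty -> new chain.
Insert 324: h=4, bucket 4 empty -> new chain.
Insert 331: h=0, bucket 0 nonempty -> append to chain.
Insert 880: h=0, bucket 0 nonempty -> append to chain.
Insert 394: h=0, bucket 0 nonempty -> append to chain.
Final buckets:
0: 673 -> 331 -> 880 -> 394
1: ∅
2: 476
3: ∅
4: 324
5: ∅
6: ∅
7: ∅
8: ∅

4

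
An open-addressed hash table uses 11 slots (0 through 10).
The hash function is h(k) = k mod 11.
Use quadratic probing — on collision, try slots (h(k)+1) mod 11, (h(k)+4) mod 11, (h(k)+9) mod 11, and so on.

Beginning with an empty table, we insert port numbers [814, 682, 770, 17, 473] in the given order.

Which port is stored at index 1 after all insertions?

682

814 hashes to 0; slot 0 is free -> place at 0.
682 hashes to 0; 0 taken -> place at 1.
770 hashes to 0; 0,1 taken -> place at 4.
17 hashes to 6; slot 6 is free -> place at 6.
473 hashes to 0; 0,1,4 taken -> place at 9.
Table: [814, 682, _, _, 770, _, 17, _, _, 473, _]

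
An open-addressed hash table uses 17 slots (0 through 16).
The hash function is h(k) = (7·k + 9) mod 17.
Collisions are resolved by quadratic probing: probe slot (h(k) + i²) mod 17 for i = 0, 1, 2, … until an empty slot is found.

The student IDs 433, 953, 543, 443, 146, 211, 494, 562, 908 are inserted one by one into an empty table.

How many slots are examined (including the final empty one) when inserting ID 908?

433: h=14 => slot 14
953: h=16 => slot 16
543: h=2 => slot 2
443: h=16, probe 16,0 => slot 0
146: h=11 => slot 11
211: h=7 => slot 7
494: h=16, probe 16,0,3 => slot 3
562: h=16, probe 16,0,3,8 => slot 8
908: h=7, probe 7,8,11,16,6 => slot 6
Table: [443, -, 543, 494, -, -, 908, 211, 562, -, -, 146, -, -, 433, -, 953]

5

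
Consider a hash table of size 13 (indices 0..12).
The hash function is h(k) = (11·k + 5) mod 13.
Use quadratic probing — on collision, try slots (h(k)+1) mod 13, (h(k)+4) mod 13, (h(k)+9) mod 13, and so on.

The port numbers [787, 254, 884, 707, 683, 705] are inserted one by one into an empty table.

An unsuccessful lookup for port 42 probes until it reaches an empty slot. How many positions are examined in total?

3

787: h=4 -> slot 4
254: h=4, probe 4,5 -> slot 5
884: h=5, probe 5,6 -> slot 6
707: h=8 -> slot 8
683: h=4, probe 4,5,8,0 -> slot 0
705: h=12 -> slot 12
Table: [683, _, _, _, 787, 254, 884, _, 707, _, _, _, 705]
Lookup 42: h=12, probe 12,0,3 → slot 3 empty, not found.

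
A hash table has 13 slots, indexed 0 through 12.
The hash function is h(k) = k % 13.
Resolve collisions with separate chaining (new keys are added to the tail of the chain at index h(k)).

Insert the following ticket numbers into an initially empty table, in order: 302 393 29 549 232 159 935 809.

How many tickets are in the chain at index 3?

302 → bucket 3
393 → bucket 3 (collision)
29 → bucket 3 (collision)
549 → bucket 3 (collision)
232 → bucket 11
159 → bucket 3 (collision)
935 → bucket 12
809 → bucket 3 (collision)
Final buckets:
0: —
1: —
2: —
3: 302 -> 393 -> 29 -> 549 -> 159 -> 809
4: —
5: —
6: —
7: —
8: —
9: —
10: —
11: 232
12: 935

6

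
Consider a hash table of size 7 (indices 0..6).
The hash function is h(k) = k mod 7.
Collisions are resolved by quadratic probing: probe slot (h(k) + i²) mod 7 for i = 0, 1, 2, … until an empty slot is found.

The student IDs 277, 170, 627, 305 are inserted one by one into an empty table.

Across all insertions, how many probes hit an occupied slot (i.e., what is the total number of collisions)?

3

277 hashes to 4; slot 4 is free -> place at 4.
170 hashes to 2; slot 2 is free -> place at 2.
627 hashes to 4; 4 taken -> place at 5.
305 hashes to 4; 4,5 taken -> place at 1.
Table: [-, 305, 170, -, 277, 627, -]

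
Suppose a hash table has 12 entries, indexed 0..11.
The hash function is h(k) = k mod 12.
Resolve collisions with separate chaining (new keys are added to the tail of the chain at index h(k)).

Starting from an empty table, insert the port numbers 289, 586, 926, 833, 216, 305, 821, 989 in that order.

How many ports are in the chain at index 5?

4

Insert 289: h=1, bucket 1 empty → new chain.
Insert 586: h=10, bucket 10 empty → new chain.
Insert 926: h=2, bucket 2 empty → new chain.
Insert 833: h=5, bucket 5 empty → new chain.
Insert 216: h=0, bucket 0 empty → new chain.
Insert 305: h=5, bucket 5 nonempty → append to chain.
Insert 821: h=5, bucket 5 nonempty → append to chain.
Insert 989: h=5, bucket 5 nonempty → append to chain.
Final buckets:
0: 216
1: 289
2: 926
3: ∅
4: ∅
5: 833 -> 305 -> 821 -> 989
6: ∅
7: ∅
8: ∅
9: ∅
10: 586
11: ∅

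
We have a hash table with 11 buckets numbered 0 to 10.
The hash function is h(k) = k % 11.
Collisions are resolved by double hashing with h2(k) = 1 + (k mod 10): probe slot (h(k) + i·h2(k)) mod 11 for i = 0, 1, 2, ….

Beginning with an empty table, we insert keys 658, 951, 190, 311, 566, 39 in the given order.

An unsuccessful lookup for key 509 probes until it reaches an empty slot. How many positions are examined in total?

2

658 hashes to 9; slot 9 is free -> place at 9.
951 hashes to 5; slot 5 is free -> place at 5.
190 hashes to 3; slot 3 is free -> place at 3.
311 hashes to 3, h2=2; 3,5 taken -> place at 7.
566 hashes to 5, h2=7; 5 taken -> place at 1.
39 hashes to 6; slot 6 is free -> place at 6.
Table: [-, 566, -, 190, -, 951, 39, 311, -, 658, -]
Lookup 509: h=3, h2=10, probe 3,2 → slot 2 empty, not found.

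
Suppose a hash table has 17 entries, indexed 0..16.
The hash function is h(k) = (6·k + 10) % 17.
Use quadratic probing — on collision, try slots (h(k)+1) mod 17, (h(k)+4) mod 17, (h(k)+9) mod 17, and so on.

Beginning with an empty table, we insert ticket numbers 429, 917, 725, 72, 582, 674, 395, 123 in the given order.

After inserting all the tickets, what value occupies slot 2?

429 hashes to 0; slot 0 is free => place at 0.
917 hashes to 4; slot 4 is free => place at 4.
725 hashes to 8; slot 8 is free => place at 8.
72 hashes to 0; 0 taken => place at 1.
582 hashes to 0; 0,1,4 taken => place at 9.
674 hashes to 8; 8,9 taken => place at 12.
395 hashes to 0; 0,1,4,9 taken => place at 16.
123 hashes to 0; 0,1,4,9,16,8 taken => place at 2.
Table: [429, 72, 123, _, 917, _, _, _, 725, 582, _, _, 674, _, _, _, 395]

123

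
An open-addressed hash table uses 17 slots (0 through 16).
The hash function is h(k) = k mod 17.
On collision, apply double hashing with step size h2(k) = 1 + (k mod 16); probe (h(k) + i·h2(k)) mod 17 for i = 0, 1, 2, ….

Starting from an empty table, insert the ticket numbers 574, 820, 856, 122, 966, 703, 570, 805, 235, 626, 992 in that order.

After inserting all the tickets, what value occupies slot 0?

626

574 hashes to 13; slot 13 is free → place at 13.
820 hashes to 4; slot 4 is free → place at 4.
856 hashes to 6; slot 6 is free → place at 6.
122 hashes to 3; slot 3 is free → place at 3.
966 hashes to 14; slot 14 is free → place at 14.
703 hashes to 6, h2=16; 6 taken → place at 5.
570 hashes to 9; slot 9 is free → place at 9.
805 hashes to 6, h2=6; 6 taken → place at 12.
235 hashes to 14, h2=12; 14,9,4 taken → place at 16.
626 hashes to 14, h2=3; 14 taken → place at 0.
992 hashes to 6, h2=1; 6 taken → place at 7.
Table: [626, _, _, 122, 820, 703, 856, 992, _, 570, _, _, 805, 574, 966, _, 235]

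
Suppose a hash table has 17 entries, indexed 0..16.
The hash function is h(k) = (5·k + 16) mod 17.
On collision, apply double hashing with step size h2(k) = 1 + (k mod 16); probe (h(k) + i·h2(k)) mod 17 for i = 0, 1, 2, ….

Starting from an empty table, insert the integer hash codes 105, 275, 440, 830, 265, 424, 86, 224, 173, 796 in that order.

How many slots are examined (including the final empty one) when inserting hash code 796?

105: h=14 → slot 14
275: h=14, h2=4, probe 14,1 → slot 1
440: h=6 → slot 6
830: h=1, h2=15, probe 1,16 → slot 16
265: h=15 → slot 15
424: h=11 → slot 11
86: h=4 → slot 4
224: h=14, h2=1, probe 14,15,16,0 → slot 0
173: h=14, h2=14, probe 14,11,8 → slot 8
796: h=1, h2=13, probe 1,14,10 → slot 10
Table: [224, 275, ., ., 86, ., 440, ., 173, ., 796, 424, ., ., 105, 265, 830]

3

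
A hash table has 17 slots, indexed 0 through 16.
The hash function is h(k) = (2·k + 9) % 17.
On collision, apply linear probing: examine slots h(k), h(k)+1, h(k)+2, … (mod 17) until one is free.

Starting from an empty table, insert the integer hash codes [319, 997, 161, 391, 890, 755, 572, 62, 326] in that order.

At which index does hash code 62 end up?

Insert 319: h=1, slot 1 empty -> index 1.
Insert 997: h=14, slot 14 empty -> index 14.
Insert 161: h=8, slot 8 empty -> index 8.
Insert 391: h=9, slot 9 empty -> index 9.
Insert 890: h=4, slot 4 empty -> index 4.
Insert 755: h=6, slot 6 empty -> index 6.
Insert 572: h=14, slot 14 occupied -> index 15.
Insert 62: h=14, slots 14,15 occupied -> index 16.
Insert 326: h=15, slots 15,16 occupied -> index 0.
Table: [326, 319, —, —, 890, —, 755, —, 161, 391, —, —, —, —, 997, 572, 62]

16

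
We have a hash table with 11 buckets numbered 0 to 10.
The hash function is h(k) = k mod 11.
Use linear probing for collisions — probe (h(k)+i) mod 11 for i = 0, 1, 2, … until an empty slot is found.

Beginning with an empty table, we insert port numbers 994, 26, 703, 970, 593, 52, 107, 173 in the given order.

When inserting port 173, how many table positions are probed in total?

5

994: h=4 → slot 4
26: h=4, probe 4,5 → slot 5
703: h=10 → slot 10
970: h=2 → slot 2
593: h=10, probe 10,0 → slot 0
52: h=8 → slot 8
107: h=8, probe 8,9 → slot 9
173: h=8, probe 8,9,10,0,1 → slot 1
Table: [593, 173, 970, _, 994, 26, _, _, 52, 107, 703]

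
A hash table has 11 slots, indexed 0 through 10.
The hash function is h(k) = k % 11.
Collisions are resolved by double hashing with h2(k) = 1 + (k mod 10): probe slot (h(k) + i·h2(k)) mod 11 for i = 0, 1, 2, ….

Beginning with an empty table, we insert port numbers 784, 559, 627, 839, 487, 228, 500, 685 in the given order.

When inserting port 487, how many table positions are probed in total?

3

784 hashes to 3; slot 3 is free -> place at 3.
559 hashes to 9; slot 9 is free -> place at 9.
627 hashes to 0; slot 0 is free -> place at 0.
839 hashes to 3, h2=10; 3 taken -> place at 2.
487 hashes to 3, h2=8; 3,0 taken -> place at 8.
228 hashes to 8, h2=9; 8 taken -> place at 6.
500 hashes to 5; slot 5 is free -> place at 5.
685 hashes to 3, h2=6; 3,9 taken -> place at 4.
Table: [627, ∅, 839, 784, 685, 500, 228, ∅, 487, 559, ∅]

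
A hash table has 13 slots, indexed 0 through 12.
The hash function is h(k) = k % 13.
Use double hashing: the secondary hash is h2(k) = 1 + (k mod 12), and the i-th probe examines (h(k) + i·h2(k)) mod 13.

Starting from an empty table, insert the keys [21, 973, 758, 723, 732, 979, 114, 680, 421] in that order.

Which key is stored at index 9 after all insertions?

421

21 hashes to 8; slot 8 is free → place at 8.
973 hashes to 11; slot 11 is free → place at 11.
758 hashes to 4; slot 4 is free → place at 4.
723 hashes to 8, h2=4; 8 taken → place at 12.
732 hashes to 4, h2=1; 4 taken → place at 5.
979 hashes to 4, h2=8; 4,12 taken → place at 7.
114 hashes to 10; slot 10 is free → place at 10.
680 hashes to 4, h2=9; 4 taken → place at 0.
421 hashes to 5, h2=2; 5,7 taken → place at 9.
Table: [680, -, -, -, 758, 732, -, 979, 21, 421, 114, 973, 723]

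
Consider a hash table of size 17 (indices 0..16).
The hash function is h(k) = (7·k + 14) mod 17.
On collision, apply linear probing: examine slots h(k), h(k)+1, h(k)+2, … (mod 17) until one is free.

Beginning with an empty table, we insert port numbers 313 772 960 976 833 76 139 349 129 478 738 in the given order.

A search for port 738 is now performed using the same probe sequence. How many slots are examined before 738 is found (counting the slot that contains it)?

6

313 hashes to 12; slot 12 is free → place at 12.
772 hashes to 12; 12 taken → place at 13.
960 hashes to 2; slot 2 is free → place at 2.
976 hashes to 12; 12,13 taken → place at 14.
833 hashes to 14; 14 taken → place at 15.
76 hashes to 2; 2 taken → place at 3.
139 hashes to 1; slot 1 is free → place at 1.
349 hashes to 9; slot 9 is free → place at 9.
129 hashes to 16; slot 16 is free → place at 16.
478 hashes to 11; slot 11 is free → place at 11.
738 hashes to 12; 12,13,14,15,16 taken → place at 0.
Table: [738, 139, 960, 76, ∅, ∅, ∅, ∅, ∅, 349, ∅, 478, 313, 772, 976, 833, 129]
Lookup 738: h=12, probe 12,13,14,15,16,0 → found at 0.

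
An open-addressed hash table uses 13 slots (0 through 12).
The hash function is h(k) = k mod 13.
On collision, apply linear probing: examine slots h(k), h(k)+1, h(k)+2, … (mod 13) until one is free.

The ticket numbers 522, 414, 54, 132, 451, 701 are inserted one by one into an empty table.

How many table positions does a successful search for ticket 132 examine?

522: h=2 => slot 2
414: h=11 => slot 11
54: h=2, probe 2,3 => slot 3
132: h=2, probe 2,3,4 => slot 4
451: h=9 => slot 9
701: h=12 => slot 12
Table: [., ., 522, 54, 132, ., ., ., ., 451, ., 414, 701]
Lookup 132: h=2, probe 2,3,4 → found at 4.

3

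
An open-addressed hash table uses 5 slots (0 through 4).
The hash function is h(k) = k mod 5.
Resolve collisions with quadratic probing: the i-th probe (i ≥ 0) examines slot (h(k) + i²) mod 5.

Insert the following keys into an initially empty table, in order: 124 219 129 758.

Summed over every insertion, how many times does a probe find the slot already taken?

5

124 hashes to 4; slot 4 is free → place at 4.
219 hashes to 4; 4 taken → place at 0.
129 hashes to 4; 4,0 taken → place at 3.
758 hashes to 3; 3,4 taken → place at 2.
Table: [219, ∅, 758, 129, 124]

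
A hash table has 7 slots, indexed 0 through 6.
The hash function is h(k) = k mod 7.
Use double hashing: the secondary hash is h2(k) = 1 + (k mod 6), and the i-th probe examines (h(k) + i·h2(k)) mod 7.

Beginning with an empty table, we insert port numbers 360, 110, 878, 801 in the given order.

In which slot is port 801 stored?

0

360: h=3 -> slot 3
110: h=5 -> slot 5
878: h=3, h2=3, probe 3,6 -> slot 6
801: h=3, h2=4, probe 3,0 -> slot 0
Table: [801, _, _, 360, _, 110, 878]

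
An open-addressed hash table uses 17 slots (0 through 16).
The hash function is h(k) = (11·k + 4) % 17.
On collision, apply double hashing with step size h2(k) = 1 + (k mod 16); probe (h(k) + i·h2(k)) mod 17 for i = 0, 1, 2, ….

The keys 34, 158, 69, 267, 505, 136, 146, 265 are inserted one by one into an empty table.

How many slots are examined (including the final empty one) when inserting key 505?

2

34: h=4 -> slot 4
158: h=8 -> slot 8
69: h=15 -> slot 15
267: h=0 -> slot 0
505: h=0, h2=10, probe 0,10 -> slot 10
136: h=4, h2=9, probe 4,13 -> slot 13
146: h=12 -> slot 12
265: h=12, h2=10, probe 12,5 -> slot 5
Table: [267, ∅, ∅, ∅, 34, 265, ∅, ∅, 158, ∅, 505, ∅, 146, 136, ∅, 69, ∅]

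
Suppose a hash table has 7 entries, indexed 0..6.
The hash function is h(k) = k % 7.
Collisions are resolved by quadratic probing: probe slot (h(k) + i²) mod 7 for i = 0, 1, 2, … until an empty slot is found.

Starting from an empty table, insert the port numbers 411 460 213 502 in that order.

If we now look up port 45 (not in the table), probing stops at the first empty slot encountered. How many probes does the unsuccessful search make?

Insert 411: h=5, slot 5 empty → index 5.
Insert 460: h=5, slot 5 occupied → index 6.
Insert 213: h=3, slot 3 empty → index 3.
Insert 502: h=5, slots 5,6 occupied → index 2.
Table: [—, —, 502, 213, —, 411, 460]
Lookup 45: h=3, probe 3,4 → slot 4 empty, not found.

2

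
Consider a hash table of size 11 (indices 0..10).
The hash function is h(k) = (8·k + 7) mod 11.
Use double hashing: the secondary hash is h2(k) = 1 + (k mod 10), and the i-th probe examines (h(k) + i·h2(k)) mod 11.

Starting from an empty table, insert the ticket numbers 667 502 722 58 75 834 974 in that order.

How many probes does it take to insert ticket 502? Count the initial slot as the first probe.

2

667 hashes to 8; slot 8 is free -> place at 8.
502 hashes to 8, h2=3; 8 taken -> place at 0.
722 hashes to 8, h2=3; 8,0 taken -> place at 3.
58 hashes to 9; slot 9 is free -> place at 9.
75 hashes to 2; slot 2 is free -> place at 2.
834 hashes to 2, h2=5; 2 taken -> place at 7.
974 hashes to 0, h2=5; 0 taken -> place at 5.
Table: [502, ., 75, 722, ., 974, ., 834, 667, 58, .]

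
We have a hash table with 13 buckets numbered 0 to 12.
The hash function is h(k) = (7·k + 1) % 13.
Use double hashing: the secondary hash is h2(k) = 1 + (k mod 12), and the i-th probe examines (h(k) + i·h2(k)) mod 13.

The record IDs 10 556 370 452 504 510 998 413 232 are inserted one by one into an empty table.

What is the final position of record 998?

Insert 10: h=6, slot 6 empty -> index 6.
Insert 556: h=6, h2=5, slot 6 occupied -> index 11.
Insert 370: h=4, slot 4 empty -> index 4.
Insert 452: h=6, h2=9, slot 6 occupied -> index 2.
Insert 504: h=6, h2=1, slot 6 occupied -> index 7.
Insert 510: h=9, slot 9 empty -> index 9.
Insert 998: h=6, h2=3, slots 6,9 occupied -> index 12.
Insert 413: h=6, h2=6, slots 6,12 occupied -> index 5.
Insert 232: h=0, slot 0 empty -> index 0.
Table: [232, ., 452, ., 370, 413, 10, 504, ., 510, ., 556, 998]

12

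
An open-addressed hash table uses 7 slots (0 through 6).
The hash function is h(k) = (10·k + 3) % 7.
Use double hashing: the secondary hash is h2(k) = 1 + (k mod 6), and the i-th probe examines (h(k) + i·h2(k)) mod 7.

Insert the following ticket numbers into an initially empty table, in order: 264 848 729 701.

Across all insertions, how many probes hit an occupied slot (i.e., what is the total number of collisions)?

2

264: h=4 => slot 4
848: h=6 => slot 6
729: h=6, h2=4, probe 6,3 => slot 3
701: h=6, h2=6, probe 6,5 => slot 5
Table: [., ., ., 729, 264, 701, 848]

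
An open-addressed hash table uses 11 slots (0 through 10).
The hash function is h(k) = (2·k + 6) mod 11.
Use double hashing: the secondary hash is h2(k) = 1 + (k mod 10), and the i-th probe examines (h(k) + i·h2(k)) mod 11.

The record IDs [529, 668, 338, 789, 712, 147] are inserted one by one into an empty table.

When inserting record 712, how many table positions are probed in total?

529: h=8 -> slot 8
668: h=0 -> slot 0
338: h=0, h2=9, probe 0,9 -> slot 9
789: h=0, h2=10, probe 0,10 -> slot 10
712: h=0, h2=3, probe 0,3 -> slot 3
147: h=3, h2=8, probe 3,0,8,5 -> slot 5
Table: [668, —, —, 712, —, 147, —, —, 529, 338, 789]

2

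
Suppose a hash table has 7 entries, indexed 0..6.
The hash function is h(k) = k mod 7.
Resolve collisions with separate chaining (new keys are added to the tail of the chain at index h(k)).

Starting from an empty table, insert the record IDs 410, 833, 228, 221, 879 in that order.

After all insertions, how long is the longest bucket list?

410 -> bucket 4
833 -> bucket 0
228 -> bucket 4 (collision)
221 -> bucket 4 (collision)
879 -> bucket 4 (collision)
Final buckets:
0: 833
1: .
2: .
3: .
4: 410 -> 228 -> 221 -> 879
5: .
6: .

4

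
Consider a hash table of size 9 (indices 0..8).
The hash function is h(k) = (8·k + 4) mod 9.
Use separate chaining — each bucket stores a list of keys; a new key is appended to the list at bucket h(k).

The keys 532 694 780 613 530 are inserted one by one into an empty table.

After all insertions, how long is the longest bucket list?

532 -> bucket 3
694 -> bucket 3 (collision)
780 -> bucket 7
613 -> bucket 3 (collision)
530 -> bucket 5
Final buckets:
0: —
1: —
2: —
3: 532 -> 694 -> 613
4: —
5: 530
6: —
7: 780
8: —

3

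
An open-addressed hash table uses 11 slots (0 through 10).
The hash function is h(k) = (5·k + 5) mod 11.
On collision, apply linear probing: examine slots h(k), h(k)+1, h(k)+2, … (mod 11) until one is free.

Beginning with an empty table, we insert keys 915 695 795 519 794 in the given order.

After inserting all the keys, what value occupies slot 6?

519

Insert 915: h=4, slot 4 empty => index 4.
Insert 695: h=4, slot 4 occupied => index 5.
Insert 795: h=9, slot 9 empty => index 9.
Insert 519: h=4, slots 4,5 occupied => index 6.
Insert 794: h=4, slots 4,5,6 occupied => index 7.
Table: [-, -, -, -, 915, 695, 519, 794, -, 795, -]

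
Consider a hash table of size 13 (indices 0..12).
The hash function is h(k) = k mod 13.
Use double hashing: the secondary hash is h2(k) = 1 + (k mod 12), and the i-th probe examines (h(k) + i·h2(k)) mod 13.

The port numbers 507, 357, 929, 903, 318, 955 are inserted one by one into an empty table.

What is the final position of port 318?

7

507 hashes to 0; slot 0 is free => place at 0.
357 hashes to 6; slot 6 is free => place at 6.
929 hashes to 6, h2=6; 6 taken => place at 12.
903 hashes to 6, h2=4; 6 taken => place at 10.
318 hashes to 6, h2=7; 6,0 taken => place at 7.
955 hashes to 6, h2=8; 6 taken => place at 1.
Table: [507, 955, _, _, _, _, 357, 318, _, _, 903, _, 929]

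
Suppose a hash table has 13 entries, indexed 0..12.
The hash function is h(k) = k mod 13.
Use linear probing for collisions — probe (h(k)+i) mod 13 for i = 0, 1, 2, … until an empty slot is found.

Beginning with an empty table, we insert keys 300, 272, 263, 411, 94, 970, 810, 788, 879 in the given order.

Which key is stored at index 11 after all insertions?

Insert 300: h=1, slot 1 empty -> index 1.
Insert 272: h=12, slot 12 empty -> index 12.
Insert 263: h=3, slot 3 empty -> index 3.
Insert 411: h=8, slot 8 empty -> index 8.
Insert 94: h=3, slot 3 occupied -> index 4.
Insert 970: h=8, slot 8 occupied -> index 9.
Insert 810: h=4, slot 4 occupied -> index 5.
Insert 788: h=8, slots 8,9 occupied -> index 10.
Insert 879: h=8, slots 8,9,10 occupied -> index 11.
Table: [_, 300, _, 263, 94, 810, _, _, 411, 970, 788, 879, 272]

879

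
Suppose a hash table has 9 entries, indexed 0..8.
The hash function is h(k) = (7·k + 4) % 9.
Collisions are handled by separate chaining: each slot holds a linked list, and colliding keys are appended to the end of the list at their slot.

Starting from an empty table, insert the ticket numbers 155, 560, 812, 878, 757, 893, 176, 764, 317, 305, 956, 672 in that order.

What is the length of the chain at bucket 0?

155 → bucket 0
560 → bucket 0 (collision)
812 → bucket 0 (collision)
878 → bucket 3
757 → bucket 2
893 → bucket 0 (collision)
176 → bucket 3 (collision)
764 → bucket 6
317 → bucket 0 (collision)
305 → bucket 6 (collision)
956 → bucket 0 (collision)
672 → bucket 1
Final buckets:
0: 155 -> 560 -> 812 -> 893 -> 317 -> 956
1: 672
2: 757
3: 878 -> 176
4: _
5: _
6: 764 -> 305
7: _
8: _

6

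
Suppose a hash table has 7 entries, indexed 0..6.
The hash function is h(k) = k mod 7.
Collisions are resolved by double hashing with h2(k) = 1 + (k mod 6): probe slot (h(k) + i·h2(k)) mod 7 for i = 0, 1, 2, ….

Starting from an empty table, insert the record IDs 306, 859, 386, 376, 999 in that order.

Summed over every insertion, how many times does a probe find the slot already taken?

306 hashes to 5; slot 5 is free => place at 5.
859 hashes to 5, h2=2; 5 taken => place at 0.
386 hashes to 1; slot 1 is free => place at 1.
376 hashes to 5, h2=5; 5 taken => place at 3.
999 hashes to 5, h2=4; 5 taken => place at 2.
Table: [859, 386, 999, 376, —, 306, —]

3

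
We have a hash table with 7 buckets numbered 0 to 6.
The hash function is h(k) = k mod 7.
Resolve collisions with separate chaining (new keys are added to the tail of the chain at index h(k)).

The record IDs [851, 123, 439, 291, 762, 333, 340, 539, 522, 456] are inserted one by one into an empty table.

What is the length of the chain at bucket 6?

1

Insert 851: h=4, bucket 4 empty -> new chain.
Insert 123: h=4, bucket 4 nonempty -> append to chain.
Insert 439: h=5, bucket 5 empty -> new chain.
Insert 291: h=4, bucket 4 nonempty -> append to chain.
Insert 762: h=6, bucket 6 empty -> new chain.
Insert 333: h=4, bucket 4 nonempty -> append to chain.
Insert 340: h=4, bucket 4 nonempty -> append to chain.
Insert 539: h=0, bucket 0 empty -> new chain.
Insert 522: h=4, bucket 4 nonempty -> append to chain.
Insert 456: h=1, bucket 1 empty -> new chain.
Final buckets:
0: 539
1: 456
2: _
3: _
4: 851 -> 123 -> 291 -> 333 -> 340 -> 522
5: 439
6: 762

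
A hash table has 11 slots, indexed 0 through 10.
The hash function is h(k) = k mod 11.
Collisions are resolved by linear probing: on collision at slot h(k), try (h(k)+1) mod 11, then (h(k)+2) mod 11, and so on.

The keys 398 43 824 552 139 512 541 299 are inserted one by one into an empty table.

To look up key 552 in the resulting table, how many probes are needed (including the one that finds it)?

398 hashes to 2; slot 2 is free => place at 2.
43 hashes to 10; slot 10 is free => place at 10.
824 hashes to 10; 10 taken => place at 0.
552 hashes to 2; 2 taken => place at 3.
139 hashes to 7; slot 7 is free => place at 7.
512 hashes to 6; slot 6 is free => place at 6.
541 hashes to 2; 2,3 taken => place at 4.
299 hashes to 2; 2,3,4 taken => place at 5.
Table: [824, ., 398, 552, 541, 299, 512, 139, ., ., 43]
Lookup 552: h=2, probe 2,3 → found at 3.

2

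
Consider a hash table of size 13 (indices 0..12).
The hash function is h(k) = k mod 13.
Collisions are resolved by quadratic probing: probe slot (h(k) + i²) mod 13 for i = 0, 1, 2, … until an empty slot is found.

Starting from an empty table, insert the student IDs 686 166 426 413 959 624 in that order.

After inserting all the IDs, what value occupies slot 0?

686 hashes to 10; slot 10 is free → place at 10.
166 hashes to 10; 10 taken → place at 11.
426 hashes to 10; 10,11 taken → place at 1.
413 hashes to 10; 10,11,1 taken → place at 6.
959 hashes to 10; 10,11,1,6 taken → place at 0.
624 hashes to 0; 0,1 taken → place at 4.
Table: [959, 426, ∅, ∅, 624, ∅, 413, ∅, ∅, ∅, 686, 166, ∅]

959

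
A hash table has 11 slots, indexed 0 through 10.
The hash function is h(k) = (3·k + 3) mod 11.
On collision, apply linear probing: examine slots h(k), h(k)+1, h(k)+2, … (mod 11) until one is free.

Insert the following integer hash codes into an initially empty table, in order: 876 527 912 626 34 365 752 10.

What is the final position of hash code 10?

5

876 hashes to 2; slot 2 is free => place at 2.
527 hashes to 0; slot 0 is free => place at 0.
912 hashes to 0; 0 taken => place at 1.
626 hashes to 0; 0,1,2 taken => place at 3.
34 hashes to 6; slot 6 is free => place at 6.
365 hashes to 9; slot 9 is free => place at 9.
752 hashes to 4; slot 4 is free => place at 4.
10 hashes to 0; 0,1,2,3,4 taken => place at 5.
Table: [527, 912, 876, 626, 752, 10, 34, -, -, 365, -]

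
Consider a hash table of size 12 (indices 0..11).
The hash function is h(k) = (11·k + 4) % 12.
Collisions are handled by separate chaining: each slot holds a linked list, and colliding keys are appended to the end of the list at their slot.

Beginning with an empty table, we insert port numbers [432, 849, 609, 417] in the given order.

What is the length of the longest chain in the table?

3

432 -> bucket 4
849 -> bucket 7
609 -> bucket 7 (collision)
417 -> bucket 7 (collision)
Final buckets:
0: .
1: .
2: .
3: .
4: 432
5: .
6: .
7: 849 -> 609 -> 417
8: .
9: .
10: .
11: .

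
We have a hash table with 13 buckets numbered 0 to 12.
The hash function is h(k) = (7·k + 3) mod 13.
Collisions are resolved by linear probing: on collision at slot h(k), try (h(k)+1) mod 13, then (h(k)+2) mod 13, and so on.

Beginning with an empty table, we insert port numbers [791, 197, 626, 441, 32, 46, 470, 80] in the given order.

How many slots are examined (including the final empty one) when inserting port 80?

5

791: h=2 → slot 2
197: h=4 → slot 4
626: h=4, probe 4,5 → slot 5
441: h=9 → slot 9
32: h=6 → slot 6
46: h=0 → slot 0
470: h=4, probe 4,5,6,7 → slot 7
80: h=4, probe 4,5,6,7,8 → slot 8
Table: [46, ∅, 791, ∅, 197, 626, 32, 470, 80, 441, ∅, ∅, ∅]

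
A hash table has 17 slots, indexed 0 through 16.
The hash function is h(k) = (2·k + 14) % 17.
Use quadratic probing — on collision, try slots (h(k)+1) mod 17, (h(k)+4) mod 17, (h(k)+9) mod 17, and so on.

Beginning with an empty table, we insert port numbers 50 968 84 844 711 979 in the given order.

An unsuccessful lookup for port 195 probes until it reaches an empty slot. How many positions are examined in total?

50 hashes to 12; slot 12 is free => place at 12.
968 hashes to 12; 12 taken => place at 13.
84 hashes to 12; 12,13 taken => place at 16.
844 hashes to 2; slot 2 is free => place at 2.
711 hashes to 8; slot 8 is free => place at 8.
979 hashes to 0; slot 0 is free => place at 0.
Table: [979, ., 844, ., ., ., ., ., 711, ., ., ., 50, 968, ., ., 84]
Lookup 195: h=13, probe 13,14 → slot 14 empty, not found.

2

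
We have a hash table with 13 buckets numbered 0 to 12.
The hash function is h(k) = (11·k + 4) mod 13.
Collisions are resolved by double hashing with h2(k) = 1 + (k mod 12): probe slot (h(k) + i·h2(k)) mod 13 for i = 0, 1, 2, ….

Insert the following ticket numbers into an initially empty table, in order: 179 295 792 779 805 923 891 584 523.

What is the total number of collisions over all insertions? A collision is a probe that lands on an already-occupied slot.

3

Insert 179: h=10, slot 10 empty -> index 10.
Insert 295: h=12, slot 12 empty -> index 12.
Insert 792: h=6, slot 6 empty -> index 6.
Insert 779: h=6, h2=12, slot 6 occupied -> index 5.
Insert 805: h=6, h2=2, slot 6 occupied -> index 8.
Insert 923: h=4, slot 4 empty -> index 4.
Insert 891: h=3, slot 3 empty -> index 3.
Insert 584: h=6, h2=9, slot 6 occupied -> index 2.
Insert 523: h=11, slot 11 empty -> index 11.
Table: [-, -, 584, 891, 923, 779, 792, -, 805, -, 179, 523, 295]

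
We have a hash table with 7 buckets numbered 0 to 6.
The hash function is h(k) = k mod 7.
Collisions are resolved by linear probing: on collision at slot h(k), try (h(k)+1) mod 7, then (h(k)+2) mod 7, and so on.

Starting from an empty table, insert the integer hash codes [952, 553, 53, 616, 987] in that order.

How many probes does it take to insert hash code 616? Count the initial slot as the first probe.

3

952 hashes to 0; slot 0 is free => place at 0.
553 hashes to 0; 0 taken => place at 1.
53 hashes to 4; slot 4 is free => place at 4.
616 hashes to 0; 0,1 taken => place at 2.
987 hashes to 0; 0,1,2 taken => place at 3.
Table: [952, 553, 616, 987, 53, ∅, ∅]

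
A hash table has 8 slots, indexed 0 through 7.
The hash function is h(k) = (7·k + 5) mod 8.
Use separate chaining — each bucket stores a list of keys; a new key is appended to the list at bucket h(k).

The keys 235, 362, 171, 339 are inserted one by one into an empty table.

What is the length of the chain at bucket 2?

3

Insert 235: h=2, bucket 2 empty → new chain.
Insert 362: h=3, bucket 3 empty → new chain.
Insert 171: h=2, bucket 2 nonempty → append to chain.
Insert 339: h=2, bucket 2 nonempty → append to chain.
Final buckets:
0: _
1: _
2: 235 -> 171 -> 339
3: 362
4: _
5: _
6: _
7: _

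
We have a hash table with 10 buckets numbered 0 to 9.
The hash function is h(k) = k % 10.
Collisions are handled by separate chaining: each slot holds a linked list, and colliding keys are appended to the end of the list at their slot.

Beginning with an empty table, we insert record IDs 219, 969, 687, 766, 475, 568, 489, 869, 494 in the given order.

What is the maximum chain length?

4

Insert 219: h=9, bucket 9 empty -> new chain.
Insert 969: h=9, bucket 9 nonempty -> append to chain.
Insert 687: h=7, bucket 7 empty -> new chain.
Insert 766: h=6, bucket 6 empty -> new chain.
Insert 475: h=5, bucket 5 empty -> new chain.
Insert 568: h=8, bucket 8 empty -> new chain.
Insert 489: h=9, bucket 9 nonempty -> append to chain.
Insert 869: h=9, bucket 9 nonempty -> append to chain.
Insert 494: h=4, bucket 4 empty -> new chain.
Final buckets:
0: -
1: -
2: -
3: -
4: 494
5: 475
6: 766
7: 687
8: 568
9: 219 -> 969 -> 489 -> 869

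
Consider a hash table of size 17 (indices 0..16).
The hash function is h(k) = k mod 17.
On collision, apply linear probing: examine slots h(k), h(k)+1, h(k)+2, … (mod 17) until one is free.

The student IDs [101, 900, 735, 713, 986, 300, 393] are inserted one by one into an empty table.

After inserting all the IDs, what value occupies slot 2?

986

101 hashes to 16; slot 16 is free -> place at 16.
900 hashes to 16; 16 taken -> place at 0.
735 hashes to 4; slot 4 is free -> place at 4.
713 hashes to 16; 16,0 taken -> place at 1.
986 hashes to 0; 0,1 taken -> place at 2.
300 hashes to 11; slot 11 is free -> place at 11.
393 hashes to 2; 2 taken -> place at 3.
Table: [900, 713, 986, 393, 735, -, -, -, -, -, -, 300, -, -, -, -, 101]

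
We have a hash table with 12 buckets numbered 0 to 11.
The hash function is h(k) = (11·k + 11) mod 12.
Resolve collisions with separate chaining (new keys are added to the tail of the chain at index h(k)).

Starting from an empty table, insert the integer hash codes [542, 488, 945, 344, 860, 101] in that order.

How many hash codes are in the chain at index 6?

542 → bucket 9
488 → bucket 3
945 → bucket 2
344 → bucket 3 (collision)
860 → bucket 3 (collision)
101 → bucket 6
Final buckets:
0: -
1: -
2: 945
3: 488 -> 344 -> 860
4: -
5: -
6: 101
7: -
8: -
9: 542
10: -
11: -

1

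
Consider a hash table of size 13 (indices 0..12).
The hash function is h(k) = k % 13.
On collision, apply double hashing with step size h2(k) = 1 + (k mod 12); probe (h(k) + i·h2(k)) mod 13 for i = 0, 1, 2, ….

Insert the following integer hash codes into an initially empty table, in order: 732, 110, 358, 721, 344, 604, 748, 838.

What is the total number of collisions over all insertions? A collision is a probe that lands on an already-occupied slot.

Insert 732: h=4, slot 4 empty -> index 4.
Insert 110: h=6, slot 6 empty -> index 6.
Insert 358: h=7, slot 7 empty -> index 7.
Insert 721: h=6, h2=2, slot 6 occupied -> index 8.
Insert 344: h=6, h2=9, slot 6 occupied -> index 2.
Insert 604: h=6, h2=5, slot 6 occupied -> index 11.
Insert 748: h=7, h2=5, slot 7 occupied -> index 12.
Insert 838: h=6, h2=11, slots 6,4,2 occupied -> index 0.
Table: [838, -, 344, -, 732, -, 110, 358, 721, -, -, 604, 748]

7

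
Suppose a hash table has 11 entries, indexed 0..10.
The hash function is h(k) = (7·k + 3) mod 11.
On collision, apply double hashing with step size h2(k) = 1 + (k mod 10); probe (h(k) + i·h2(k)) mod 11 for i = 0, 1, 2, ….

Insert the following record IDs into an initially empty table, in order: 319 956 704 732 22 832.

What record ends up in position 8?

Insert 319: h=3, slot 3 empty -> index 3.
Insert 956: h=7, slot 7 empty -> index 7.
Insert 704: h=3, h2=5, slot 3 occupied -> index 8.
Insert 732: h=1, slot 1 empty -> index 1.
Insert 22: h=3, h2=3, slot 3 occupied -> index 6.
Insert 832: h=8, h2=3, slot 8 occupied -> index 0.
Table: [832, 732, ∅, 319, ∅, ∅, 22, 956, 704, ∅, ∅]

704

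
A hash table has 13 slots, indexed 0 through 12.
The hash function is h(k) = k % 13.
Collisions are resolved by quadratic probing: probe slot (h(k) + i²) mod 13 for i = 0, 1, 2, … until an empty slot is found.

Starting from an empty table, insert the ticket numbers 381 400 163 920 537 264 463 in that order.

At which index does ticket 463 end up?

381 hashes to 4; slot 4 is free → place at 4.
400 hashes to 10; slot 10 is free → place at 10.
163 hashes to 7; slot 7 is free → place at 7.
920 hashes to 10; 10 taken → place at 11.
537 hashes to 4; 4 taken → place at 5.
264 hashes to 4; 4,5 taken → place at 8.
463 hashes to 8; 8 taken → place at 9.
Table: [_, _, _, _, 381, 537, _, 163, 264, 463, 400, 920, _]

9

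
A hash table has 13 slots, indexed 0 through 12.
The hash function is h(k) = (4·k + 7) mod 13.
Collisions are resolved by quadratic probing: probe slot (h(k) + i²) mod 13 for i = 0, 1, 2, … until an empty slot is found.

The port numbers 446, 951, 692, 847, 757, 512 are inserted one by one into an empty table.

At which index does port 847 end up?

Insert 446: h=10, slot 10 empty → index 10.
Insert 951: h=2, slot 2 empty → index 2.
Insert 692: h=6, slot 6 empty → index 6.
Insert 847: h=2, slot 2 occupied → index 3.
Insert 757: h=6, slot 6 occupied → index 7.
Insert 512: h=1, slot 1 empty → index 1.
Table: [-, 512, 951, 847, -, -, 692, 757, -, -, 446, -, -]

3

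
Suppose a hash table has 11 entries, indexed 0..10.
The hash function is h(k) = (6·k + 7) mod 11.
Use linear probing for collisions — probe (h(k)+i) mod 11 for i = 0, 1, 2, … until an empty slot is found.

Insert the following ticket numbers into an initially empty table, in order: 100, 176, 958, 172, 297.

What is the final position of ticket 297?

Insert 100: h=2, slot 2 empty -> index 2.
Insert 176: h=7, slot 7 empty -> index 7.
Insert 958: h=2, slot 2 occupied -> index 3.
Insert 172: h=5, slot 5 empty -> index 5.
Insert 297: h=7, slot 7 occupied -> index 8.
Table: [-, -, 100, 958, -, 172, -, 176, 297, -, -]

8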